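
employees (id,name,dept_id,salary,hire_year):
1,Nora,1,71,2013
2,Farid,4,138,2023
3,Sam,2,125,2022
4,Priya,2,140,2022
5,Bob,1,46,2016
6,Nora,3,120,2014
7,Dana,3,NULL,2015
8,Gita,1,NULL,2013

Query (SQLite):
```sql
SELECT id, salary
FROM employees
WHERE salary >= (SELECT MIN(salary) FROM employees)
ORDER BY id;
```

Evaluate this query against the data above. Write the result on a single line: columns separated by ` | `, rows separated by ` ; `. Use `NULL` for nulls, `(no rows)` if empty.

1 | 71 ; 2 | 138 ; 3 | 125 ; 4 | 140 ; 5 | 46 ; 6 | 120

Scalar subquery: MIN(salary) over all employees rows = 46.
Keep rows where salary >= that value.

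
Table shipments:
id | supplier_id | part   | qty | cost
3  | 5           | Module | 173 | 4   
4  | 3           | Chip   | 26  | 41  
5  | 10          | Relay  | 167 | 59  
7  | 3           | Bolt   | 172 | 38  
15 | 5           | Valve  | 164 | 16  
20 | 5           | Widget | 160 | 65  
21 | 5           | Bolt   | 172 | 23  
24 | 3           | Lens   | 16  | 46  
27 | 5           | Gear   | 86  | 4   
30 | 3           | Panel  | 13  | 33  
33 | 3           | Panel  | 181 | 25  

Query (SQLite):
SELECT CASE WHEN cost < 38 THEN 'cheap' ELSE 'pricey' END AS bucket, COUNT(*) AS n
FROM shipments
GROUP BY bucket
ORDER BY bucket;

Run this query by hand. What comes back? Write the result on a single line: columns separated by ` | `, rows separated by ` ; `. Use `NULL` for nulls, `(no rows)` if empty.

Bucket rows by cost < 38 → 'cheap' else 'pricey'; count each bucket.

cheap | 6 ; pricey | 5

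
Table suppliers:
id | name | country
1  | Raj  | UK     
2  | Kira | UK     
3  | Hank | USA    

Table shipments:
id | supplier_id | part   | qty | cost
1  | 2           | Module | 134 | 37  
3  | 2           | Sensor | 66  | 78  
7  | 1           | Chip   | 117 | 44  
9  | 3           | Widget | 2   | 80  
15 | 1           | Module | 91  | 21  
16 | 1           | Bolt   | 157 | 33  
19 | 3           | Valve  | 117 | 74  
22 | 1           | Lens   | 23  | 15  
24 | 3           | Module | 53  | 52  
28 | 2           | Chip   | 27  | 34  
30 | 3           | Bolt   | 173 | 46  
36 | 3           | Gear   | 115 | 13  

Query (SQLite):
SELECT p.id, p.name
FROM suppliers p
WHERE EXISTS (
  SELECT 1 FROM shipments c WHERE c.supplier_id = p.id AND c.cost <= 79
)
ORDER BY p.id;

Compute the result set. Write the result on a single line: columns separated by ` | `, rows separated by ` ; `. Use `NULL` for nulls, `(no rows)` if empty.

1 | Raj ; 2 | Kira ; 3 | Hank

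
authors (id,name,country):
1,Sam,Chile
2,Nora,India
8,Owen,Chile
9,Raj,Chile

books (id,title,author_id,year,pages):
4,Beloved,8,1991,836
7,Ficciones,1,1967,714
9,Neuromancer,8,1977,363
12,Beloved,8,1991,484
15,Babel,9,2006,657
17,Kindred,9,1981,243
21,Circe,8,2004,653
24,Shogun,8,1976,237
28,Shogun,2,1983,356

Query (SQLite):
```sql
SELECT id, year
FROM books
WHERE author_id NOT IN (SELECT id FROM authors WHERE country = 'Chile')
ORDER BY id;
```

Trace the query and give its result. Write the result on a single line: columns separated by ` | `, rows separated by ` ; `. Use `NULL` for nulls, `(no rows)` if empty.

28 | 1983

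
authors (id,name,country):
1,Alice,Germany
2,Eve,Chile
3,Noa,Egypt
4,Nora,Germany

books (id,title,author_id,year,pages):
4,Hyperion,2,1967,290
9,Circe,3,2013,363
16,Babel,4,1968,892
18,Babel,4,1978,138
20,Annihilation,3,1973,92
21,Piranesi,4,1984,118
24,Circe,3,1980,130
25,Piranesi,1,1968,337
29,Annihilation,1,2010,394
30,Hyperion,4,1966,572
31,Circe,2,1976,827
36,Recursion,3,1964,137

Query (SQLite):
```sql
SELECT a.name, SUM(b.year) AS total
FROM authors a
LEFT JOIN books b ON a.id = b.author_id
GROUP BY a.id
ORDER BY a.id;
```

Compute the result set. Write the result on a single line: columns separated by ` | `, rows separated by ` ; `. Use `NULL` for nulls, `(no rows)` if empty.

LEFT JOIN keeps every authors row; unmatched ones get NULL for books columns.
Group by authors.id and compute SUM(b.year). SUM over an all-NULL group is NULL.
  1: ids {25, 29} → SUM(b.year)=3978
  2: ids {4, 31} → SUM(b.year)=3943
  3: ids {9, 20, 24, 36} → SUM(b.year)=7930
  4: ids {16, 18, 21, 30} → SUM(b.year)=7896

Alice | 3978 ; Eve | 3943 ; Noa | 7930 ; Nora | 7896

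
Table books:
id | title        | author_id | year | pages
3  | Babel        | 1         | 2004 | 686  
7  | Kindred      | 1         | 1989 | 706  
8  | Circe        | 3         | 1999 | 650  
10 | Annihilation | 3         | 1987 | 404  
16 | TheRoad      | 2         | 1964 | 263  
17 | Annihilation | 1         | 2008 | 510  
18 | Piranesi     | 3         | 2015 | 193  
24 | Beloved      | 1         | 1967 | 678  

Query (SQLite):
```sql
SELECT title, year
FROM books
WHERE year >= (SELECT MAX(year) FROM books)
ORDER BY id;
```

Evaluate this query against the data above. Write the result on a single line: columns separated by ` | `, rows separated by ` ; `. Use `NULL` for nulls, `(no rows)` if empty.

Piranesi | 2015

Scalar subquery: MAX(year) over all books rows = 2015.
Keep rows where year >= that value.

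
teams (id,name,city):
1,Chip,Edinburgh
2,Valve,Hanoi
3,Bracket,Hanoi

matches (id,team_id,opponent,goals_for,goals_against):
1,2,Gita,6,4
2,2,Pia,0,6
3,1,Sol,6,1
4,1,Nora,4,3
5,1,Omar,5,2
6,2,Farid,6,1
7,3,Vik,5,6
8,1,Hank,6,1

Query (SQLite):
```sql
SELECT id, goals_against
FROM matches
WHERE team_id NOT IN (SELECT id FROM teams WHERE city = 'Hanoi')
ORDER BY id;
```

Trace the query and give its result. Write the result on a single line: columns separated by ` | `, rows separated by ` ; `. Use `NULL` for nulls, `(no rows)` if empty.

Inner query: teams.id where city = 'Hanoi'.
Outer: keep matches rows whose team_id is not in that set.
Inner query → {2, 3}

3 | 1 ; 4 | 3 ; 5 | 2 ; 8 | 1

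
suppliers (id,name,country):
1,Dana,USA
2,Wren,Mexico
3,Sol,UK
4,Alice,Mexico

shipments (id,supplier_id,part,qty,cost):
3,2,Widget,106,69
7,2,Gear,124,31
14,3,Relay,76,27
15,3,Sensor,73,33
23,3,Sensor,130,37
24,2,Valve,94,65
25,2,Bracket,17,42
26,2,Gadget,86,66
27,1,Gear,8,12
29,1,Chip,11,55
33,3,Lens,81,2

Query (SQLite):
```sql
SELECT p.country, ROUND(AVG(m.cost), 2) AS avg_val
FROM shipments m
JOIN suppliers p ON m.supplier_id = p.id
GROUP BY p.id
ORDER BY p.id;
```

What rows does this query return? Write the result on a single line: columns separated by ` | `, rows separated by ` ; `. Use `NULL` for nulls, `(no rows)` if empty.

USA | 33.5 ; Mexico | 54.6 ; UK | 24.75

Join each shipments row to its suppliers via supplier_id.
Group joined rows by suppliers.id; compute ROUND(AVG(m.cost), 2) per group.
  1: ids {27, 29} → ROUND(AVG(m.cost), 2)=33.5
  2: ids {3, 7, 24, 25, 26} → ROUND(AVG(m.cost), 2)=54.6
  3: ids {14, 15, 23, 33} → ROUND(AVG(m.cost), 2)=24.75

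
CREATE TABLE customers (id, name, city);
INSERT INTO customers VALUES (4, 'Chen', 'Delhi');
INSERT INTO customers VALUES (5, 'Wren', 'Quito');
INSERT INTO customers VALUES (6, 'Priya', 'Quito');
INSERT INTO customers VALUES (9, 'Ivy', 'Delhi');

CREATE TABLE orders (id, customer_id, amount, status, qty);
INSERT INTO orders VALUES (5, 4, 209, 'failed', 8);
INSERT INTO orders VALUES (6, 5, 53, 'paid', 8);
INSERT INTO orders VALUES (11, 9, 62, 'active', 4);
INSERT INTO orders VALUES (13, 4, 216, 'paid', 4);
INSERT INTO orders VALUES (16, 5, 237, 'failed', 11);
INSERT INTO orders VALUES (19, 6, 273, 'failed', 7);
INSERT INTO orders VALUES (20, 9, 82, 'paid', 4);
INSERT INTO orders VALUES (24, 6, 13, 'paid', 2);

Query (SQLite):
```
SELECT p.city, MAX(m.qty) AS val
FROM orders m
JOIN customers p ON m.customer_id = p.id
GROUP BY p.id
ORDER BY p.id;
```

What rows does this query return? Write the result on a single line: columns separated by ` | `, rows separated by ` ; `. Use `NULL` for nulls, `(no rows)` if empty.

Join each orders row to its customers via customer_id.
Group joined rows by customers.id; compute MAX(m.qty) per group.
  4: ids {5, 13} → MAX(m.qty)=8
  5: ids {6, 16} → MAX(m.qty)=11
  6: ids {19, 24} → MAX(m.qty)=7
  9: ids {11, 20} → MAX(m.qty)=4

Delhi | 8 ; Quito | 11 ; Quito | 7 ; Delhi | 4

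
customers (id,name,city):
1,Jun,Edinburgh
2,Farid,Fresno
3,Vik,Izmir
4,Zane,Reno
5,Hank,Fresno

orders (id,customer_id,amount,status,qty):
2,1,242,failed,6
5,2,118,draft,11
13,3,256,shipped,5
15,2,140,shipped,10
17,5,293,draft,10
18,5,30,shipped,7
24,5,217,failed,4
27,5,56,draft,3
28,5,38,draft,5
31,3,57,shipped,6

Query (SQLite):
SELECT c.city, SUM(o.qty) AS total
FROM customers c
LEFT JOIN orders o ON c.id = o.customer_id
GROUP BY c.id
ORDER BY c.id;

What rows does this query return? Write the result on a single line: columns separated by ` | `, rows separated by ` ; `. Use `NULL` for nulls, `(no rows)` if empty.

Edinburgh | 6 ; Fresno | 21 ; Izmir | 11 ; Reno | NULL ; Fresno | 29

LEFT JOIN keeps every customers row; unmatched ones get NULL for orders columns.
Group by customers.id and compute SUM(o.qty). SUM over an all-NULL group is NULL.
  1: ids {2} → SUM(o.qty)=6
  2: ids {5, 15} → SUM(o.qty)=21
  3: ids {13, 31} → SUM(o.qty)=11
  4: ids {—} → SUM(o.qty)=NULL
  5: ids {17, 18, 24, 27, 28} → SUM(o.qty)=29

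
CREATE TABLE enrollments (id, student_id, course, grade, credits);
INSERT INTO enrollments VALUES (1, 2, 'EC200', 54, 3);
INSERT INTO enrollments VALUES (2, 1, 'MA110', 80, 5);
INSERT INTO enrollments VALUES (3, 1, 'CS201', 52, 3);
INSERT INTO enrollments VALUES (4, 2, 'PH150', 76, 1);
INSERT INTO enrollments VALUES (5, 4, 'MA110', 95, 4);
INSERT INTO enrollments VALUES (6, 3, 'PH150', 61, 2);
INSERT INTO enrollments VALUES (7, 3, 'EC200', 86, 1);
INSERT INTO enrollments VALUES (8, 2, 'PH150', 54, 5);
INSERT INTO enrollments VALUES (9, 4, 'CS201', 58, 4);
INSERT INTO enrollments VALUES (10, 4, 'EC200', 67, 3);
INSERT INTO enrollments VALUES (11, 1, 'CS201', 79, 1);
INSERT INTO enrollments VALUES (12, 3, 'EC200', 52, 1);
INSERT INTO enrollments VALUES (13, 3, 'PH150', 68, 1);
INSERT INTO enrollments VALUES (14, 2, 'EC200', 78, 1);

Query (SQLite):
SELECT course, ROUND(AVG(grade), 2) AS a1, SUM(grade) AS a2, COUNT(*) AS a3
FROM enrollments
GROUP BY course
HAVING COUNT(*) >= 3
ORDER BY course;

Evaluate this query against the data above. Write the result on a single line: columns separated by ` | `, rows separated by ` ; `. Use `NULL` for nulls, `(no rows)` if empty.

Group enrollments by course.
Per group compute: ROUND(AVG(grade), 2), SUM(grade), COUNT(*).
HAVING: drop groups with fewer than 3 rows.
  CS201: ids {3, 9, 11} → ROUND(AVG(grade), 2)=63, SUM(grade)=189, COUNT(*)=3
  EC200: ids {1, 7, 10, 12, 14} → ROUND(AVG(grade), 2)=67.4, SUM(grade)=337, COUNT(*)=5
  MA110: ids {2, 5} → ROUND(AVG(grade), 2)=87.5, SUM(grade)=175, COUNT(*)=2
  PH150: ids {4, 6, 8, 13} → ROUND(AVG(grade), 2)=64.75, SUM(grade)=259, COUNT(*)=4

CS201 | 63 | 189 | 3 ; EC200 | 67.4 | 337 | 5 ; PH150 | 64.75 | 259 | 4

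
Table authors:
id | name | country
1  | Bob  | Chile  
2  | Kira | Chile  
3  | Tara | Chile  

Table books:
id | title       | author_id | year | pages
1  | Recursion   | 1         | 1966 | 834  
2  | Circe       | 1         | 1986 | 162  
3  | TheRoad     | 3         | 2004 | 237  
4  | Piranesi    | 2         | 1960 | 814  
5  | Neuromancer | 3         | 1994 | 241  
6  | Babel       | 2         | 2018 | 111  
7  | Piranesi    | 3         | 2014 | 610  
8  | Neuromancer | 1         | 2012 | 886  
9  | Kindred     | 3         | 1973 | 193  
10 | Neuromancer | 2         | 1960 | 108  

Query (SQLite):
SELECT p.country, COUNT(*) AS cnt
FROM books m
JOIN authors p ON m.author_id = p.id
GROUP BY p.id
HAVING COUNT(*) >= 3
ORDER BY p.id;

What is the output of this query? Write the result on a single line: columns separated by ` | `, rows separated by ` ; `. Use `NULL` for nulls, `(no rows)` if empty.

Join each books row to its authors via author_id.
Group joined rows by authors.id; compute COUNT(*) per group.
HAVING: keep groups with count ≥ 3.
  1: ids {1, 2, 8} → COUNT(*)=3
  2: ids {4, 6, 10} → COUNT(*)=3
  3: ids {3, 5, 7, 9} → COUNT(*)=4

Chile | 3 ; Chile | 3 ; Chile | 4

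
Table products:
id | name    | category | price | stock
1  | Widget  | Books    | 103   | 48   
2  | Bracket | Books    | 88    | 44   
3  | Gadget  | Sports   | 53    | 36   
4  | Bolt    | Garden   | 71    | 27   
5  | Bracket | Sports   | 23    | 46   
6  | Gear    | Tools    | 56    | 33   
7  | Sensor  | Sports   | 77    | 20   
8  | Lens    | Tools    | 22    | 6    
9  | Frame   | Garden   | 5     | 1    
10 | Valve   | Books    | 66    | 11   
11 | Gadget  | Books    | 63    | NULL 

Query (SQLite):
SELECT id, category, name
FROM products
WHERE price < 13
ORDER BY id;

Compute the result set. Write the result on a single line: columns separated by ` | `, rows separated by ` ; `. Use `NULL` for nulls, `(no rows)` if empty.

9 | Garden | Frame

price < 13: ids {9}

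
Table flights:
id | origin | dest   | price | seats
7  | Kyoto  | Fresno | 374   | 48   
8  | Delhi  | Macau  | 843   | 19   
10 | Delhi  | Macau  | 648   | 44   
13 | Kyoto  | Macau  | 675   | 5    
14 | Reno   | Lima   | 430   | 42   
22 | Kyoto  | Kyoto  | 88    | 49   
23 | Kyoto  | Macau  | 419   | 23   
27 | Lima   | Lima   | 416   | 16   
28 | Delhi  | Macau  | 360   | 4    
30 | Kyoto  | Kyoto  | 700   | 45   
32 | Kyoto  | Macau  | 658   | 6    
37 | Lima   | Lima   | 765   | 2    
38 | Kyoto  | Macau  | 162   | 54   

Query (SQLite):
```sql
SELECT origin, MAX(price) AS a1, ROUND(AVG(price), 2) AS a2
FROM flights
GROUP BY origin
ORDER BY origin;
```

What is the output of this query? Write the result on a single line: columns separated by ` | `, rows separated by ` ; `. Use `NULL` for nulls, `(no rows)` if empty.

Group flights by origin.
Per group compute: MAX(price), ROUND(AVG(price), 2).
  Delhi: ids {8, 10, 28} → MAX(price)=843, ROUND(AVG(price), 2)=617
  Kyoto: ids {7, 13, 22, 23, 30, 32, 38} → MAX(price)=700, ROUND(AVG(price), 2)=439.43
  Lima: ids {27, 37} → MAX(price)=765, ROUND(AVG(price), 2)=590.5
  Reno: ids {14} → MAX(price)=430, ROUND(AVG(price), 2)=430

Delhi | 843 | 617 ; Kyoto | 700 | 439.43 ; Lima | 765 | 590.5 ; Reno | 430 | 430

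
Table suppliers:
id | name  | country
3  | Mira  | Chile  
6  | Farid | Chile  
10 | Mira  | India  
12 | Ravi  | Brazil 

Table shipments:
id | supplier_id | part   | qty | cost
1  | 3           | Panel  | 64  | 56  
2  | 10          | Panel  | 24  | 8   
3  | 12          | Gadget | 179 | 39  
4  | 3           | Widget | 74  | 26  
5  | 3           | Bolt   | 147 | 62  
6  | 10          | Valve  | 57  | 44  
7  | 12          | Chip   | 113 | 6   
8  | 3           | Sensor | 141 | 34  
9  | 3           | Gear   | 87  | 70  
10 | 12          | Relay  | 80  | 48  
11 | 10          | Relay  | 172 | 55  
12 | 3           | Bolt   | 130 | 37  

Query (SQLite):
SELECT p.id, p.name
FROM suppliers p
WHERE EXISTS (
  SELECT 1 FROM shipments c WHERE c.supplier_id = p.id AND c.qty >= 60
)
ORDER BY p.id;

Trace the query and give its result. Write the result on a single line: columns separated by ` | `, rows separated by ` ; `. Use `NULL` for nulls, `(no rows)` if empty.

3 | Mira ; 10 | Mira ; 12 | Ravi

For each suppliers row, check whether any shipments with matching supplier_id has qty >= 60.
Keep rows where that is true.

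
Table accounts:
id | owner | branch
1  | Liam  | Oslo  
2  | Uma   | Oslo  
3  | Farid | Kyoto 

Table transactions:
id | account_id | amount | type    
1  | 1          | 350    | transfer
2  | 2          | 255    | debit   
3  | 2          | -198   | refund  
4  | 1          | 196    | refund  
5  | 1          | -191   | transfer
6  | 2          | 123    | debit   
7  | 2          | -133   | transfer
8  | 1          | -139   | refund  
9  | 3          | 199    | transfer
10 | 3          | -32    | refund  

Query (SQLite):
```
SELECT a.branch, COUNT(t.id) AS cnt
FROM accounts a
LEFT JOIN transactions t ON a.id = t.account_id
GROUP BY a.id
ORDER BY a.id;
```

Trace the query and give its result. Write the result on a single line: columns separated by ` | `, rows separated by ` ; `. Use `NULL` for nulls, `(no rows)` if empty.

Oslo | 4 ; Oslo | 4 ; Kyoto | 2

LEFT JOIN keeps every accounts row; unmatched ones get NULL for transactions columns.
Group by accounts.id and compute COUNT(t.id). COUNT(col) of an all-NULL group is 0.
  1: ids {1, 4, 5, 8} → COUNT(t.id)=4
  2: ids {2, 3, 6, 7} → COUNT(t.id)=4
  3: ids {9, 10} → COUNT(t.id)=2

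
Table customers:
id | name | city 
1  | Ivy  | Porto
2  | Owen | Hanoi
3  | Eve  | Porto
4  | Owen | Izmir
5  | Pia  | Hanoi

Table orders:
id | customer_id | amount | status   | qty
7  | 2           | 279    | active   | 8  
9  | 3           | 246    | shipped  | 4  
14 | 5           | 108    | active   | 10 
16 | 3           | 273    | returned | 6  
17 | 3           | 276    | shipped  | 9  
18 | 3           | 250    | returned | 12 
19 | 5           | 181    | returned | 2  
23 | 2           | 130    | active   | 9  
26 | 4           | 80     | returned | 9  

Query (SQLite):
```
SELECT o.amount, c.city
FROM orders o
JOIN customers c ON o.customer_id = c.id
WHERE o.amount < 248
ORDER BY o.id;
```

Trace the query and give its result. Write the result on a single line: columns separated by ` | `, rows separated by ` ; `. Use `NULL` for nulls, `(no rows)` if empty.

246 | Porto ; 108 | Hanoi ; 181 | Hanoi ; 130 | Hanoi ; 80 | Izmir

Each orders row matches the customers row where customer_id = customers.id.
Then keep rows with o.amount < 248.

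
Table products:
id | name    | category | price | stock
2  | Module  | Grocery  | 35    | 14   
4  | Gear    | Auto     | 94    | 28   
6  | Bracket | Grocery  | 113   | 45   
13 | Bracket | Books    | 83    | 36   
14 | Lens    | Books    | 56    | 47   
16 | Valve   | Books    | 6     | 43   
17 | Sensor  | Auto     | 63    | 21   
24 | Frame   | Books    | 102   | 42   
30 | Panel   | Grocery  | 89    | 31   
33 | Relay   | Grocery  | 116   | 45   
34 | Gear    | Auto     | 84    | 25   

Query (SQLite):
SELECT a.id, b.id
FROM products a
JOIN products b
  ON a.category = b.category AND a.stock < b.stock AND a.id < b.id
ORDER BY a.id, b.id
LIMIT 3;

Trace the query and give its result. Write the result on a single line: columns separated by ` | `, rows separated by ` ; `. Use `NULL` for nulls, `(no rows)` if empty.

2 | 6 ; 2 | 30 ; 2 | 33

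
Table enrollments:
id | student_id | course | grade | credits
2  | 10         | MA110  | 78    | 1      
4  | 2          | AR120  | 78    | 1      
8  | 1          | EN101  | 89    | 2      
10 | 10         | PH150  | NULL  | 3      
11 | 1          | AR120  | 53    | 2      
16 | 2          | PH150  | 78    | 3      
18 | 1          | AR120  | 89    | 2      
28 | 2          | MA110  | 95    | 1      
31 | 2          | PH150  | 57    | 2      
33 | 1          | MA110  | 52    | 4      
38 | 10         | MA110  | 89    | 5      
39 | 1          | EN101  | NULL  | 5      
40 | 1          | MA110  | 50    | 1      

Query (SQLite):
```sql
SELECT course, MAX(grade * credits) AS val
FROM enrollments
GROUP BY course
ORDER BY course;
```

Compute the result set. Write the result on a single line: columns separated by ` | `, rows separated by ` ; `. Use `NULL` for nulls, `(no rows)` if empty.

For each row compute grade * credits.
Group by course; take MAX of the expression per group.
  AR120: ids {4, 11, 18} → MAX(grade * credits)=178
  EN101: ids {8, 39} → MAX(grade * credits)=178
  MA110: ids {2, 28, 33, 38, 40} → MAX(grade * credits)=445
  PH150: ids {10, 16, 31} → MAX(grade * credits)=234

AR120 | 178 ; EN101 | 178 ; MA110 | 445 ; PH150 | 234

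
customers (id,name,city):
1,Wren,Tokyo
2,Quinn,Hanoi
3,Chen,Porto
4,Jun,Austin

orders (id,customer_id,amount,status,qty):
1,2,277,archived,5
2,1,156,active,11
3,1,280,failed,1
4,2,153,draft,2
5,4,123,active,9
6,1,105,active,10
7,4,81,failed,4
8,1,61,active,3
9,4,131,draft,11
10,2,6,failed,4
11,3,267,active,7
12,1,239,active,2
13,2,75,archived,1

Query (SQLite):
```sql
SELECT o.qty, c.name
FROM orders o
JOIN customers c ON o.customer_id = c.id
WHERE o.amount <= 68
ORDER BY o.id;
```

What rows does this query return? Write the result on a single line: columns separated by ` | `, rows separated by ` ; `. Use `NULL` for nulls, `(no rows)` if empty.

3 | Wren ; 4 | Quinn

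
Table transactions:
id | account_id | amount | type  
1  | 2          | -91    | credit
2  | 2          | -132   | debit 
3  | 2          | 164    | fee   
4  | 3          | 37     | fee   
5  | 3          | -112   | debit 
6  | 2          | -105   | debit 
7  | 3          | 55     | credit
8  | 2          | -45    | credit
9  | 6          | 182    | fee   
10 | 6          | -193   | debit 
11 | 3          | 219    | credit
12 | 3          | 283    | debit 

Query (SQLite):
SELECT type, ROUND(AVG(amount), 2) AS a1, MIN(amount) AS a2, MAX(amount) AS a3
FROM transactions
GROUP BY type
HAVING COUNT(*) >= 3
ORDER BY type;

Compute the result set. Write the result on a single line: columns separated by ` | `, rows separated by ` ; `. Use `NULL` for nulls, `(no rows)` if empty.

Group transactions by type.
Per group compute: ROUND(AVG(amount), 2), MIN(amount), MAX(amount).
HAVING: drop groups with fewer than 3 rows.
  credit: ids {1, 7, 8, 11} → ROUND(AVG(amount), 2)=34.5, MIN(amount)=-91, MAX(amount)=219
  debit: ids {2, 5, 6, 10, 12} → ROUND(AVG(amount), 2)=-51.8, MIN(amount)=-193, MAX(amount)=283
  fee: ids {3, 4, 9} → ROUND(AVG(amount), 2)=127.67, MIN(amount)=37, MAX(amount)=182

credit | 34.5 | -91 | 219 ; debit | -51.8 | -193 | 283 ; fee | 127.67 | 37 | 182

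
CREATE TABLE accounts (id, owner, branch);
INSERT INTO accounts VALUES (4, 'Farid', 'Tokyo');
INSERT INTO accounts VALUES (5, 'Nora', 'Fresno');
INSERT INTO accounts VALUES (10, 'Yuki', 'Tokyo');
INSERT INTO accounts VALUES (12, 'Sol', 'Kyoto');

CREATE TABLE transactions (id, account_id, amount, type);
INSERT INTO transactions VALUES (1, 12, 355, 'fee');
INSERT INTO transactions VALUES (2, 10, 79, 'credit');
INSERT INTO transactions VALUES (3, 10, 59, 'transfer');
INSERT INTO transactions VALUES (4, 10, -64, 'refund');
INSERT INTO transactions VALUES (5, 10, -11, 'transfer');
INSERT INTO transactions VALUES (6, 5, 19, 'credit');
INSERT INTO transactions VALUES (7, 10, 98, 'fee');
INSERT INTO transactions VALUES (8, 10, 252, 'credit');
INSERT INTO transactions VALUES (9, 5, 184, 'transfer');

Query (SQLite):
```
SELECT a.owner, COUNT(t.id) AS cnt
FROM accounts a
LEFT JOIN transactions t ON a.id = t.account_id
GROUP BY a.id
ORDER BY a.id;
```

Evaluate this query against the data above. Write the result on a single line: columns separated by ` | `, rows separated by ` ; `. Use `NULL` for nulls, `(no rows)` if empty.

Farid | 0 ; Nora | 2 ; Yuki | 6 ; Sol | 1

LEFT JOIN keeps every accounts row; unmatched ones get NULL for transactions columns.
Group by accounts.id and compute COUNT(t.id). COUNT(col) of an all-NULL group is 0.
  4: ids {—} → COUNT(t.id)=0
  5: ids {6, 9} → COUNT(t.id)=2
  10: ids {2, 3, 4, 5, 7, 8} → COUNT(t.id)=6
  12: ids {1} → COUNT(t.id)=1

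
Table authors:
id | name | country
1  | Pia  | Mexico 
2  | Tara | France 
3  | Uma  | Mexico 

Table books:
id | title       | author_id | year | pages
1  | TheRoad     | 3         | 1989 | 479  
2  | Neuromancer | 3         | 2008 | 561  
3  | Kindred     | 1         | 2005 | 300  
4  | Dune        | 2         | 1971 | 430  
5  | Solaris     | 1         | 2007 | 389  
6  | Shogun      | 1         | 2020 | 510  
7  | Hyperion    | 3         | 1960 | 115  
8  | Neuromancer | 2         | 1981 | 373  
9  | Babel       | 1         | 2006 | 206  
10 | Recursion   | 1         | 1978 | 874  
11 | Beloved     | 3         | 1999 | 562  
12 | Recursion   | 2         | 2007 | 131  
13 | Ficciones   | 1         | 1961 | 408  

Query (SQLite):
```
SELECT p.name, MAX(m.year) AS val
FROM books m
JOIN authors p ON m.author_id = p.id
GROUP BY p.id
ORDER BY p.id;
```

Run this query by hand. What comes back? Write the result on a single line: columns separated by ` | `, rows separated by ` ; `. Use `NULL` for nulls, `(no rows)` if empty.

Pia | 2020 ; Tara | 2007 ; Uma | 2008

Join each books row to its authors via author_id.
Group joined rows by authors.id; compute MAX(m.year) per group.
  1: ids {3, 5, 6, 9, 10, 13} → MAX(m.year)=2020
  2: ids {4, 8, 12} → MAX(m.year)=2007
  3: ids {1, 2, 7, 11} → MAX(m.year)=2008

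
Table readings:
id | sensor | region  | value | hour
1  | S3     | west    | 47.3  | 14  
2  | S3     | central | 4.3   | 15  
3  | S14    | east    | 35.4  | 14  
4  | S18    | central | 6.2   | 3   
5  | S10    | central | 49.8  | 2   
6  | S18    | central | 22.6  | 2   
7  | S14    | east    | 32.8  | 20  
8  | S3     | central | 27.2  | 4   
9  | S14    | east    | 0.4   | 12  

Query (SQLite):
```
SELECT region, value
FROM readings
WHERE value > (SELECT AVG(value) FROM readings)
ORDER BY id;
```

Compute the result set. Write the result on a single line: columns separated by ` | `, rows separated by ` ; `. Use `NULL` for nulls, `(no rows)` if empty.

west | 47.3 ; east | 35.4 ; central | 49.8 ; east | 32.8 ; central | 27.2

Scalar subquery: AVG(value) over all readings rows = 25.111111 (≈; comparison uses full precision).
Keep rows where value > that value.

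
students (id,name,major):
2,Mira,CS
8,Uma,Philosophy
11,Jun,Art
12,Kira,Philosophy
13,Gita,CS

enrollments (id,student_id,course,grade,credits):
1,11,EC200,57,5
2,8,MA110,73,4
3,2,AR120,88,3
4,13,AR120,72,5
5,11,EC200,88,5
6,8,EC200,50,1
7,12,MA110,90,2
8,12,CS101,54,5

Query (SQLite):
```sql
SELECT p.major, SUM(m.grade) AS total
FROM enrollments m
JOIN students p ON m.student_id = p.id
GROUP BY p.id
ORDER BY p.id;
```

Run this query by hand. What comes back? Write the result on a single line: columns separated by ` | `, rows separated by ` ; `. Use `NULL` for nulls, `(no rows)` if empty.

Join each enrollments row to its students via student_id.
Group joined rows by students.id; compute SUM(m.grade) per group.
  2: ids {3} → SUM(m.grade)=88
  8: ids {2, 6} → SUM(m.grade)=123
  11: ids {1, 5} → SUM(m.grade)=145
  12: ids {7, 8} → SUM(m.grade)=144
  13: ids {4} → SUM(m.grade)=72

CS | 88 ; Philosophy | 123 ; Art | 145 ; Philosophy | 144 ; CS | 72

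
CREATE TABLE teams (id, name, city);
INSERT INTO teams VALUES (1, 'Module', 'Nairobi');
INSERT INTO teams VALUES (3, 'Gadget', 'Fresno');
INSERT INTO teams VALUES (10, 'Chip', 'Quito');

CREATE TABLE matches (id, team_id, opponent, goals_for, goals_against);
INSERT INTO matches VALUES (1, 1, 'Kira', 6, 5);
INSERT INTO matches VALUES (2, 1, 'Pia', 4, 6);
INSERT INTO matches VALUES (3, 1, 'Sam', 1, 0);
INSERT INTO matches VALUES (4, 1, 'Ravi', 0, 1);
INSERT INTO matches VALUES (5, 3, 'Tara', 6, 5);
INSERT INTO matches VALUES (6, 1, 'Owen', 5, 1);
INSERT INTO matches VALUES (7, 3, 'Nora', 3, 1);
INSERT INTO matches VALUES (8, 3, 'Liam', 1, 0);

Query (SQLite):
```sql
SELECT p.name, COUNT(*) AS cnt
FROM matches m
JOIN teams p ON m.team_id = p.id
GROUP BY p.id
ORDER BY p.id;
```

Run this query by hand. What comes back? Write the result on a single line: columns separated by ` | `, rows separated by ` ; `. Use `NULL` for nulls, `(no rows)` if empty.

Module | 5 ; Gadget | 3

Join each matches row to its teams via team_id.
Group joined rows by teams.id; compute COUNT(*) per group.
  1: ids {1, 2, 3, 4, 6} → COUNT(*)=5
  3: ids {5, 7, 8} → COUNT(*)=3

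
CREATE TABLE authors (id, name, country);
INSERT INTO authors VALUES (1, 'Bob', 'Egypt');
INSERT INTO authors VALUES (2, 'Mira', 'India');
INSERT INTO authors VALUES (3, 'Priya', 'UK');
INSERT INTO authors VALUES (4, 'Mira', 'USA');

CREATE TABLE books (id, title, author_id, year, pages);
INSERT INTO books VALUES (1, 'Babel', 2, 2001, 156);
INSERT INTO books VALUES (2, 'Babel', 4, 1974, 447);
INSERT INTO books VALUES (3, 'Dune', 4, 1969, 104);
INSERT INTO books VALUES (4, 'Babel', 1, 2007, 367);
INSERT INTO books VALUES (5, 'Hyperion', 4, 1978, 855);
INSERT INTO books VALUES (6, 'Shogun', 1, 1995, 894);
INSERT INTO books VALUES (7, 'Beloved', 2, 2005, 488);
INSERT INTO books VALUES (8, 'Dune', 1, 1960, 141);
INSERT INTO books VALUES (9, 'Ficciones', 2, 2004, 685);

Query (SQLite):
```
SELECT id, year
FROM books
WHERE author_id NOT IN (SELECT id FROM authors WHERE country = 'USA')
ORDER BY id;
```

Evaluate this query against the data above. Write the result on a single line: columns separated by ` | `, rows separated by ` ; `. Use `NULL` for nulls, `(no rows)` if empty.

1 | 2001 ; 4 | 2007 ; 6 | 1995 ; 7 | 2005 ; 8 | 1960 ; 9 | 2004

Inner query: authors.id where country = 'USA'.
Outer: keep books rows whose author_id is not in that set.
Inner query → {4}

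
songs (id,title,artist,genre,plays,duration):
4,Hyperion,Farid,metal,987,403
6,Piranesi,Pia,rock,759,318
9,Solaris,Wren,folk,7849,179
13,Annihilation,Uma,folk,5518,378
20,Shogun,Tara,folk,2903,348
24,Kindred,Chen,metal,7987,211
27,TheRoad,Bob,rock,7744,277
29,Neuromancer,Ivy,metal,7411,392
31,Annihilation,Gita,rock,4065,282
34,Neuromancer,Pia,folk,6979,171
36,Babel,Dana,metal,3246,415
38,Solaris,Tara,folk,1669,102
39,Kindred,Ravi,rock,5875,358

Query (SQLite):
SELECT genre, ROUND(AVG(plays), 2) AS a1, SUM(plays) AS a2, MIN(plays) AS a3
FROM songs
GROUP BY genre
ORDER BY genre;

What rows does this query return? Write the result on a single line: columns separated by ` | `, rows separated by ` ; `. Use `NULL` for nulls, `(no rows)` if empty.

Group songs by genre.
Per group compute: ROUND(AVG(plays), 2), SUM(plays), MIN(plays).
  folk: ids {9, 13, 20, 34, 38} → ROUND(AVG(plays), 2)=4983.6, SUM(plays)=24918, MIN(plays)=1669
  metal: ids {4, 24, 29, 36} → ROUND(AVG(plays), 2)=4907.75, SUM(plays)=19631, MIN(plays)=987
  rock: ids {6, 27, 31, 39} → ROUND(AVG(plays), 2)=4610.75, SUM(plays)=18443, MIN(plays)=759

folk | 4983.6 | 24918 | 1669 ; metal | 4907.75 | 19631 | 987 ; rock | 4610.75 | 18443 | 759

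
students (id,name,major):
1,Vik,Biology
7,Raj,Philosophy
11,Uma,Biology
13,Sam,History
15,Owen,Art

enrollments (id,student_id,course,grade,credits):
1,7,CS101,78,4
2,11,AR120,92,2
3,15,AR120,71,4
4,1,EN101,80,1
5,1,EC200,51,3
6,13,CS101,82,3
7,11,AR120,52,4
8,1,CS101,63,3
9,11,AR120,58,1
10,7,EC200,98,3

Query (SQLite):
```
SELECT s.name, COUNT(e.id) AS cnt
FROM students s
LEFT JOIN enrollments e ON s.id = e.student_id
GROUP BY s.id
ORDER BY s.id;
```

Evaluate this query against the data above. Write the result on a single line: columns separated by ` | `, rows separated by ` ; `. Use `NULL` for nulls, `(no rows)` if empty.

LEFT JOIN keeps every students row; unmatched ones get NULL for enrollments columns.
Group by students.id and compute COUNT(e.id). COUNT(col) of an all-NULL group is 0.
  1: ids {4, 5, 8} → COUNT(e.id)=3
  7: ids {1, 10} → COUNT(e.id)=2
  11: ids {2, 7, 9} → COUNT(e.id)=3
  13: ids {6} → COUNT(e.id)=1
  15: ids {3} → COUNT(e.id)=1

Vik | 3 ; Raj | 2 ; Uma | 3 ; Sam | 1 ; Owen | 1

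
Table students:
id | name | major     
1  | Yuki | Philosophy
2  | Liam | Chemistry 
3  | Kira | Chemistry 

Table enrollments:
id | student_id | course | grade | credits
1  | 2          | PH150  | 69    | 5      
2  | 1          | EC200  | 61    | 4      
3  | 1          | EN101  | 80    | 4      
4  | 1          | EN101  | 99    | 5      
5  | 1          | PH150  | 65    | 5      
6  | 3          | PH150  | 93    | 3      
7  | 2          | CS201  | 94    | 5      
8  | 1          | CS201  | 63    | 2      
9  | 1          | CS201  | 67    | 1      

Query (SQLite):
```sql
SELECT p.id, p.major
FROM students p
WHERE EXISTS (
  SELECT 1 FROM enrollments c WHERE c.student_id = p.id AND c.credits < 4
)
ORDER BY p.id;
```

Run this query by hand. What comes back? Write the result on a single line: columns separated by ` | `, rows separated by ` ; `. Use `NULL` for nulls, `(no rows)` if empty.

For each students row, check whether any enrollments with matching student_id has credits < 4.
Keep rows where that is true.

1 | Philosophy ; 3 | Chemistry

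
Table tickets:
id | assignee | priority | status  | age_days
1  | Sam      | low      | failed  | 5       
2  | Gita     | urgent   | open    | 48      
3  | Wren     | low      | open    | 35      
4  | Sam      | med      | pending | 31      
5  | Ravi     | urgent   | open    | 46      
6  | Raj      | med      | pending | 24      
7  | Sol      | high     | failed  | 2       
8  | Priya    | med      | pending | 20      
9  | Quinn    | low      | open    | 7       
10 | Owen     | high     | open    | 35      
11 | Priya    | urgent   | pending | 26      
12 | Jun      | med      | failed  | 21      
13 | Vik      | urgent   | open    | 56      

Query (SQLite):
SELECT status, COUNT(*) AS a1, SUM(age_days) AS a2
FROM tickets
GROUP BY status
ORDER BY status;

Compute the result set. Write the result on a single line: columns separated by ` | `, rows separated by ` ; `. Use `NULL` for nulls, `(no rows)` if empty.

failed | 3 | 28 ; open | 6 | 227 ; pending | 4 | 101

Group tickets by status.
Per group compute: COUNT(*), SUM(age_days).
  failed: ids {1, 7, 12} → COUNT(*)=3, SUM(age_days)=28
  open: ids {2, 3, 5, 9, 10, 13} → COUNT(*)=6, SUM(age_days)=227
  pending: ids {4, 6, 8, 11} → COUNT(*)=4, SUM(age_days)=101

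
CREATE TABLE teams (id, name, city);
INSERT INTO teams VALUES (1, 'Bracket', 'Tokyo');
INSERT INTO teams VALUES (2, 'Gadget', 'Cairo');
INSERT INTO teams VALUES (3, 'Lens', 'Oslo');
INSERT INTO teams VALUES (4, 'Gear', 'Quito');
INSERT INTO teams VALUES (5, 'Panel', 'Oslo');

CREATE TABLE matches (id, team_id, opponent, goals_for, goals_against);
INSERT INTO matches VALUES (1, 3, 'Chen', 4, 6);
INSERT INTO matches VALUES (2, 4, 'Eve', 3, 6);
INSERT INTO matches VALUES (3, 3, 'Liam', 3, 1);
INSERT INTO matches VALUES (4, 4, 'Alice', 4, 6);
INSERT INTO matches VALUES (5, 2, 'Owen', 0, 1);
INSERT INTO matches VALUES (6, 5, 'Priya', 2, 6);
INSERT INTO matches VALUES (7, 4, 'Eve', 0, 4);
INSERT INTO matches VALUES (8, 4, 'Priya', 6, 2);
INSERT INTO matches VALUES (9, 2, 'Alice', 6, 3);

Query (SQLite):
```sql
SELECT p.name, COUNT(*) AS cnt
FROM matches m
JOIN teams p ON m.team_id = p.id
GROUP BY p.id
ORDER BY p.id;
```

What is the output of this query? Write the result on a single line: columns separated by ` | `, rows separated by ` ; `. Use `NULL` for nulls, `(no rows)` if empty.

Join each matches row to its teams via team_id.
Group joined rows by teams.id; compute COUNT(*) per group.
  2: ids {5, 9} → COUNT(*)=2
  3: ids {1, 3} → COUNT(*)=2
  4: ids {2, 4, 7, 8} → COUNT(*)=4
  5: ids {6} → COUNT(*)=1

Gadget | 2 ; Lens | 2 ; Gear | 4 ; Panel | 1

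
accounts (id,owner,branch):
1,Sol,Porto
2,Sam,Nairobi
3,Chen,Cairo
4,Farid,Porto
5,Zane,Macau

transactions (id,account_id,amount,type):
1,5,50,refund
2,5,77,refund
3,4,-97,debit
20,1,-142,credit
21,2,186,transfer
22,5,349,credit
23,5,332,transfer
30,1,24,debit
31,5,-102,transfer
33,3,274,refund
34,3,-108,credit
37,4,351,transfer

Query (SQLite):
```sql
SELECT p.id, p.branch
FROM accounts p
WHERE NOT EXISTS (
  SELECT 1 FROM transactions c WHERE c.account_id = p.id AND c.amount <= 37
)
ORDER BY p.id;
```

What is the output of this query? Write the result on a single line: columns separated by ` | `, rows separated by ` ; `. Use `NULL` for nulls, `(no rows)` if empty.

2 | Nairobi

For each accounts row, check whether any transactions with matching account_id has amount <= 37.
Keep rows where that is false.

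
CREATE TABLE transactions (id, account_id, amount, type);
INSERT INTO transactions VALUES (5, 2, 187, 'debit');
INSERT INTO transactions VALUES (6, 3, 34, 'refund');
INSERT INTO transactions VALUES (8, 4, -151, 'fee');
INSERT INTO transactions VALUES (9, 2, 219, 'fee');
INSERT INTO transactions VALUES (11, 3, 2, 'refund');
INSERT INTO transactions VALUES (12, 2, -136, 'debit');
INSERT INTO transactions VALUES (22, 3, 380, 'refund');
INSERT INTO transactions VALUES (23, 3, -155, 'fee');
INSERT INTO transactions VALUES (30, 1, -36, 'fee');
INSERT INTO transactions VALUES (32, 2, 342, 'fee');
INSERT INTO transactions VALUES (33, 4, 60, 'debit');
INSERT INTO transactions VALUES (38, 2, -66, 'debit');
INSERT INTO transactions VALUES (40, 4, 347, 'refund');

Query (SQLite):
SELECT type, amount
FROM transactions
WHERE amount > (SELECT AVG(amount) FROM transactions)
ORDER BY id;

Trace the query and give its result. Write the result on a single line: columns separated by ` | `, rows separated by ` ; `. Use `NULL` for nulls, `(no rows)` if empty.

debit | 187 ; fee | 219 ; refund | 380 ; fee | 342 ; refund | 347

Scalar subquery: AVG(amount) over all transactions rows = 79.0.
Keep rows where amount > that value.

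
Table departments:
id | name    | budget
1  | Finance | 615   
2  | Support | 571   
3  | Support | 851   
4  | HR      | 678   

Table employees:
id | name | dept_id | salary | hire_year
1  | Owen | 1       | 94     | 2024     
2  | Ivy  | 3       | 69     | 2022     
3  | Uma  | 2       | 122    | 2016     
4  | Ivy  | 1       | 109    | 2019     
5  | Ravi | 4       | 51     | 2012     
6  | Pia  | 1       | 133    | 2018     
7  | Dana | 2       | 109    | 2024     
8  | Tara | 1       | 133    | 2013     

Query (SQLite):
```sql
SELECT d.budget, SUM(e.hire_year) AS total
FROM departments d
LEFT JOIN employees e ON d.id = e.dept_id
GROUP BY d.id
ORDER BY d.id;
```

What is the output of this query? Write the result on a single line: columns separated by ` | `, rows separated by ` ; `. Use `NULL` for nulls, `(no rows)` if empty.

LEFT JOIN keeps every departments row; unmatched ones get NULL for employees columns.
Group by departments.id and compute SUM(e.hire_year). SUM over an all-NULL group is NULL.
  1: ids {1, 4, 6, 8} → SUM(e.hire_year)=8074
  2: ids {3, 7} → SUM(e.hire_year)=4040
  3: ids {2} → SUM(e.hire_year)=2022
  4: ids {5} → SUM(e.hire_year)=2012

615 | 8074 ; 571 | 4040 ; 851 | 2022 ; 678 | 2012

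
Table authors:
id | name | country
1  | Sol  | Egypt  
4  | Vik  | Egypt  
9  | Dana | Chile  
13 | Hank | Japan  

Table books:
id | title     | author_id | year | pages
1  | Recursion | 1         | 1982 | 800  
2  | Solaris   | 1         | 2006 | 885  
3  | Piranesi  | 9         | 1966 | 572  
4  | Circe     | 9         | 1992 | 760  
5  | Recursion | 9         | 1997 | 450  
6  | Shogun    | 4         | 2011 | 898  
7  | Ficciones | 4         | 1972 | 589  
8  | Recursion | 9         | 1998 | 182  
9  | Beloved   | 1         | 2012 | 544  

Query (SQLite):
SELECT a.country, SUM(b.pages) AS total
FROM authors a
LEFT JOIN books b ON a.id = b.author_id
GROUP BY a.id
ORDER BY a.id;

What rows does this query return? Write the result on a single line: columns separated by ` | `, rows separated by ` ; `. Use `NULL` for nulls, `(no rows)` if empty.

Egypt | 2229 ; Egypt | 1487 ; Chile | 1964 ; Japan | NULL

LEFT JOIN keeps every authors row; unmatched ones get NULL for books columns.
Group by authors.id and compute SUM(b.pages). SUM over an all-NULL group is NULL.
  1: ids {1, 2, 9} → SUM(b.pages)=2229
  4: ids {6, 7} → SUM(b.pages)=1487
  9: ids {3, 4, 5, 8} → SUM(b.pages)=1964
  13: ids {—} → SUM(b.pages)=NULL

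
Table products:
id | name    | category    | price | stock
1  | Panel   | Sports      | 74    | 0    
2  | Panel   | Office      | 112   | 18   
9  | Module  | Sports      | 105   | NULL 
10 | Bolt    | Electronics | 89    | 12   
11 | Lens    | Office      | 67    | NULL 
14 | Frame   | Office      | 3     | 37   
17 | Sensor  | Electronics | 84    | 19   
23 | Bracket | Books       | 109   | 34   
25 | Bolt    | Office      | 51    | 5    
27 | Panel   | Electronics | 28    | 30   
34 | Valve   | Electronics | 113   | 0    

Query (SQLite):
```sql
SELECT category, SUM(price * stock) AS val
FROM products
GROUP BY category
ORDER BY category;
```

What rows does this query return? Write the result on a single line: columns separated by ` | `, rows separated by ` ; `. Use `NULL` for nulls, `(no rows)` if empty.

Books | 3706 ; Electronics | 3504 ; Office | 2382 ; Sports | 0

For each row compute price * stock.
Group by category; take SUM of the expression per group.
  Books: ids {23} → SUM(price * stock)=3706
  Electronics: ids {10, 17, 27, 34} → SUM(price * stock)=3504
  Office: ids {2, 11, 14, 25} → SUM(price * stock)=2382
  Sports: ids {1, 9} → SUM(price * stock)=0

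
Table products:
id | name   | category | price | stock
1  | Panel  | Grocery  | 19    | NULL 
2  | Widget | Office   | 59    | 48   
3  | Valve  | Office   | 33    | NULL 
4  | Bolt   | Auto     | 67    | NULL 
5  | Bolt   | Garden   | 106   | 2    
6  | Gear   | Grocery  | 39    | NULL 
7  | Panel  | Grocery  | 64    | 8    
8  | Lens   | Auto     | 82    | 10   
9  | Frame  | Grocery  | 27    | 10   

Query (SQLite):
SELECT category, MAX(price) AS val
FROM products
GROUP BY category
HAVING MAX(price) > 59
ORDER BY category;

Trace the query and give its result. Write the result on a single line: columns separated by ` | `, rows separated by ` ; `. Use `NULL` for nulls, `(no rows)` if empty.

Partition products by category; compute MAX(price) within each group.
HAVING: keep groups where MAX(price) > 59.
  Auto: ids {4, 8} → MAX(price)=82
  Garden: ids {5} → MAX(price)=106
  Grocery: ids {1, 6, 7, 9} → MAX(price)=64
  Office: ids {2, 3} → MAX(price)=59

Auto | 82 ; Garden | 106 ; Grocery | 64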